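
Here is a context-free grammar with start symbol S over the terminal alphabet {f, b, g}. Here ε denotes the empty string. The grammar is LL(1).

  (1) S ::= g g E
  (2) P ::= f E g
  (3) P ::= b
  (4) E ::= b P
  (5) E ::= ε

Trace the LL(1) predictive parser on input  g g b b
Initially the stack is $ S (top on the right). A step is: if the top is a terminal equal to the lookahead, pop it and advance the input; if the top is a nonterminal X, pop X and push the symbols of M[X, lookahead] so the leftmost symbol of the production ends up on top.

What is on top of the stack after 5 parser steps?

P

     Stack    Input      Action
  1  $ S      g g b b $  expand S ::= g g E
  2  $ E g g  g g b b $  match g
  3  $ E g    g b b $    match g
  4  $ E      b b $      expand E ::= b P
  5  $ P b    b b $      match b
Stack after step 5: $ P (top = P).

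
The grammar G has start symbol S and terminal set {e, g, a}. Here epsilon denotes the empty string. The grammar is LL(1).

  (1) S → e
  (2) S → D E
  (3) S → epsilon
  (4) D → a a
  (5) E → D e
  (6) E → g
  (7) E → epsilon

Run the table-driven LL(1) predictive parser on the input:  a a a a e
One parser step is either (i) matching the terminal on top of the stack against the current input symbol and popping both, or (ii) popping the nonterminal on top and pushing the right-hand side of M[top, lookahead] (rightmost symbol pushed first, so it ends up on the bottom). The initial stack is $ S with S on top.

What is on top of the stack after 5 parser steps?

step 1: stack=$ S  input=a a a a e $  — expand S → D E
step 2: stack=$ E D  input=a a a a e $  — expand D → a a
step 3: stack=$ E a a  input=a a a a e $  — match a
step 4: stack=$ E a  input=a a a e $  — match a
step 5: stack=$ E  input=a a e $  — expand E → D e
Stack after step 5: $ e D (top = D).

D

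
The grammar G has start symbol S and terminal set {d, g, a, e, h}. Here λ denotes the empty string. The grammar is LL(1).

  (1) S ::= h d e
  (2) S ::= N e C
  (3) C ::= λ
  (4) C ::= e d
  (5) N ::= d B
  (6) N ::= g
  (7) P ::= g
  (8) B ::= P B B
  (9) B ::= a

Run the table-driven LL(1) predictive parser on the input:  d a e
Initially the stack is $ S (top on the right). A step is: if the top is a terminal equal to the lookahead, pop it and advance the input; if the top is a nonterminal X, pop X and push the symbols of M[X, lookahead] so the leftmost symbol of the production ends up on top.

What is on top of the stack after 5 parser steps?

e

     Stack      Input    Action
  1  $ S        d a e $  expand S ::= N e C
  2  $ C e N    d a e $  expand N ::= d B
  3  $ C e B d  d a e $  match d
  4  $ C e B    a e $    expand B ::= a
  5  $ C e a    a e $    match a
Stack after step 5: $ C e (top = e).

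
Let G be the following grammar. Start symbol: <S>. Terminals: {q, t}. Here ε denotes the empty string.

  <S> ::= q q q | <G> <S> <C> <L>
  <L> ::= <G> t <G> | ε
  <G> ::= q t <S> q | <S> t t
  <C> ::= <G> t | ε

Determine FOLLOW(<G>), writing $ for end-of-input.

FIRST(<S>): from <S>::=q q q we get {q}; from <S>::=<G> <S> <C> <L> we get {q}. So FIRST(<S>) = {q}.
FIRST(<G>): from <G>::=q t <S> q we get {q}; from <G>::=<S> t t we get {q}. So FIRST(<G>) = {q}.
FIRST(<L>): from <L>::=<G> t <G> we get {q}; from <L>::=ε we get {ε}. So FIRST(<L>) = {ε, q}.
FIRST(<C>): from <C>::=<G> t we get {q}; from <C>::=ε we get {ε}. So FIRST(<C>) = {ε, q}.
FOLLOW(<S>) includes $ since <S> is the start symbol.
FOLLOW(<S>): in <S>::=<G> <S> <C> <L>, <S> is followed by <C> <L> with FIRST {ε, q}; in <S>::=<G> <S> <C> <L>, the suffix after <S> is nullable (adds nothing new); in <G>::=q t <S> q, <S> is followed by q with FIRST {q}; in <G>::=<S> t t, <S> is followed by t t with FIRST {t}. Thus FOLLOW(<S>) = {$, q, t}.
FOLLOW(<L>): in <S>::=<G> <S> <C> <L>, the suffix after <L> is empty, so FOLLOW(<L>) ⊇ FOLLOW(<S>) = {$, q, t}. Thus FOLLOW(<L>) = {$, q, t}.
FOLLOW(<G>): in <S>::=<G> <S> <C> <L>, <G> is followed by <S> <C> <L> with FIRST {q}; in <L>::=<G> t <G> (occurrence 1), <G> is followed by t <G> with FIRST {t}; in <L>::=<G> t <G> (occurrence 2), the suffix after <G> is empty, so FOLLOW(<G>) ⊇ FOLLOW(<L>) = {$, q, t}; in <C>::=<G> t, <G> is followed by t with FIRST {t}. Thus FOLLOW(<G>) = {$, q, t}.
FOLLOW(<C>): in <S>::=<G> <S> <C> <L>, <C> is followed by <L> with FIRST {ε, q}; in <S>::=<G> <S> <C> <L>, the suffix after <C> is nullable, so FOLLOW(<C>) ⊇ FOLLOW(<S>) = {$, q, t}. Thus FOLLOW(<C>) = {$, q, t}.

{$, q, t}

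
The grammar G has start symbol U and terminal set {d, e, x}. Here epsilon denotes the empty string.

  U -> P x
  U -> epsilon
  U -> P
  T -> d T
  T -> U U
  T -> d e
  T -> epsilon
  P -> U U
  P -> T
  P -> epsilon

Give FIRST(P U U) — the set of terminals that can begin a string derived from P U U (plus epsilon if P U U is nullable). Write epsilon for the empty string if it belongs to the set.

FIRST(U): from U->P x we get {d, x}; from U->epsilon we get {epsilon}; from U->P we get {epsilon, d, x}. So FIRST(U) = {epsilon, d, x}.
FIRST(T): from T->d T we get {d}; from T->U U we get {epsilon, d, x}; from T->d e we get {d}; from T->epsilon we get {epsilon}. So FIRST(T) = {epsilon, d, x}.
FIRST(P): from P->U U we get {epsilon, d, x}; from P->T we get {epsilon, d, x}; from P->epsilon we get {epsilon}. So FIRST(P) = {epsilon, d, x}.
FIRST(P U U): take FIRST of each symbol in turn, carrying on past any symbol whose FIRST contains epsilon; result {epsilon, d, x}.

{epsilon, d, x}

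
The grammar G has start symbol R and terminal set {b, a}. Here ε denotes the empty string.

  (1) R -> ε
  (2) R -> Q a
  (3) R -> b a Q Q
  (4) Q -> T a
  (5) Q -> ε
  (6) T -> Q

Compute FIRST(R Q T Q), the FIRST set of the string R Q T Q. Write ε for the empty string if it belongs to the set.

{ε, a, b}

FIRST(R): from R->ε we get {ε}; from R->Q a we get {a}; from R->b a Q Q we get {b}. So FIRST(R) = {ε, a, b}.
FIRST(Q): from Q->T a we get {a}; from Q->ε we get {ε}. So FIRST(Q) = {ε, a}.
FIRST(T): from T->Q we get {ε, a}. So FIRST(T) = {ε, a}.
FIRST(R Q T Q): take FIRST of each symbol in turn, carrying on past any symbol whose FIRST contains ε; result {ε, a, b}.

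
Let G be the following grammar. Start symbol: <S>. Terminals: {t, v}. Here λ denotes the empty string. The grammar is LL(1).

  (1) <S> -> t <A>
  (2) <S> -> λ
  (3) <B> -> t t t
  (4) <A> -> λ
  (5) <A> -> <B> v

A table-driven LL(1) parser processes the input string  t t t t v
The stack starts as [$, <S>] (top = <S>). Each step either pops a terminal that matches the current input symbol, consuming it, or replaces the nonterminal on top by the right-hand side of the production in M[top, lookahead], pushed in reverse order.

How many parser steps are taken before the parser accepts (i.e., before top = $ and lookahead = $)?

8

     Stack      Input        Action
  1  $ <S>      t t t t v $  expand <S> -> t <A>
  2  $ <A> t    t t t t v $  match t
  3  $ <A>      t t t v $    expand <A> -> <B> v
  4  $ v <B>    t t t v $    expand <B> -> t t t
  5  $ v t t t  t t t v $    match t
  6  $ v t t    t t v $      match t
  7  $ v t      t v $        match t
  8  $ v        v $          match v
Accept reached after 8 steps.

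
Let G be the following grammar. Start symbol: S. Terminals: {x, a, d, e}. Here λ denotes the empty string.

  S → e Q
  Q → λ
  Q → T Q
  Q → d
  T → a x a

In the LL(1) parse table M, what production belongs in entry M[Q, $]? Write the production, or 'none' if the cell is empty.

Q → λ

FIRST(S) = {e}
FIRST(T) = {a}
FIRST(Q) = {λ, a, d}  (via T Q)
FOLLOW(S) includes $ since S is the start symbol.
FOLLOW(S): S appears on no right-hand side. Thus FOLLOW(S) = {$}.
FOLLOW(Q): in S→e Q, the suffix after Q is empty, so FOLLOW(Q) ⊇ FOLLOW(S) = {$}; in Q→T Q, the suffix after Q is empty (adds nothing new). Thus FOLLOW(Q) = {$}.
For Q → λ: FIRST(λ) = {λ}, so it goes in M[Q, t] for t ∈ {}; since λ ∈ FIRST, also for every t ∈ FOLLOW(Q) = {$}.
For Q → T Q: FIRST(T Q) = {a}, so it goes in M[Q, t] for t ∈ {a}.
For Q → d: FIRST(d) = {d}, so it goes in M[Q, t] for t ∈ {d}.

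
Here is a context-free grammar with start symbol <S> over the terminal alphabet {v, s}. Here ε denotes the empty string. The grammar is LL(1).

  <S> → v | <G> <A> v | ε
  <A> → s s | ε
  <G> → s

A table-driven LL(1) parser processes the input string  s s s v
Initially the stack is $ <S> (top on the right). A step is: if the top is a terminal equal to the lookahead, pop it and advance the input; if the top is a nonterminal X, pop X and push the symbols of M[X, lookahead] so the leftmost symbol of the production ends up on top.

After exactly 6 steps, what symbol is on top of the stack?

v

step 1: stack=$ <S>  input=s s s v $  — expand <S> → <G> <A> v
step 2: stack=$ v <A> <G>  input=s s s v $  — expand <G> → s
step 3: stack=$ v <A> s  input=s s s v $  — match s
step 4: stack=$ v <A>  input=s s v $  — expand <A> → s s
step 5: stack=$ v s s  input=s s v $  — match s
step 6: stack=$ v s  input=s v $  — match s
Stack after step 6: $ v (top = v).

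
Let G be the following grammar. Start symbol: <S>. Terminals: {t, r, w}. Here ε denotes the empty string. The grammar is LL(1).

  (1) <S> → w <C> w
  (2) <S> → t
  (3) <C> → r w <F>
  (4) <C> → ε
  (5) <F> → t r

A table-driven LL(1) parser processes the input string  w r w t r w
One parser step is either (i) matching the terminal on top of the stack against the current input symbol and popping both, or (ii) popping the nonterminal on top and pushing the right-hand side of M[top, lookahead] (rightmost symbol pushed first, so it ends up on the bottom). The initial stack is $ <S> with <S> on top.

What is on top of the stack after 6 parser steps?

step 1: stack=$ <S>  input=w r w t r w $  — expand <S> → w <C> w
step 2: stack=$ w <C> w  input=w r w t r w $  — match w
step 3: stack=$ w <C>  input=r w t r w $  — expand <C> → r w <F>
step 4: stack=$ w <F> w r  input=r w t r w $  — match r
step 5: stack=$ w <F> w  input=w t r w $  — match w
step 6: stack=$ w <F>  input=t r w $  — expand <F> → t r
Stack after step 6: $ w r t (top = t).

t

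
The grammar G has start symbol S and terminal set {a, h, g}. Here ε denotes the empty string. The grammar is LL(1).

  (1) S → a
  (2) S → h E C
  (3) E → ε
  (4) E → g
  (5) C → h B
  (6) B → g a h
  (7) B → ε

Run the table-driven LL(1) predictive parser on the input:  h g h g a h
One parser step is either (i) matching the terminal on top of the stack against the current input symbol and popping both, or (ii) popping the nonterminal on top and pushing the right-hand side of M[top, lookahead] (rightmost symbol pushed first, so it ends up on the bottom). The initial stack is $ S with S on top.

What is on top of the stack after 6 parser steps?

step 1: stack=$ S  input=h g h g a h $  — expand S → h E C
step 2: stack=$ C E h  input=h g h g a h $  — match h
step 3: stack=$ C E  input=g h g a h $  — expand E → g
step 4: stack=$ C g  input=g h g a h $  — match g
step 5: stack=$ C  input=h g a h $  — expand C → h B
step 6: stack=$ B h  input=h g a h $  — match h
Stack after step 6: $ B (top = B).

B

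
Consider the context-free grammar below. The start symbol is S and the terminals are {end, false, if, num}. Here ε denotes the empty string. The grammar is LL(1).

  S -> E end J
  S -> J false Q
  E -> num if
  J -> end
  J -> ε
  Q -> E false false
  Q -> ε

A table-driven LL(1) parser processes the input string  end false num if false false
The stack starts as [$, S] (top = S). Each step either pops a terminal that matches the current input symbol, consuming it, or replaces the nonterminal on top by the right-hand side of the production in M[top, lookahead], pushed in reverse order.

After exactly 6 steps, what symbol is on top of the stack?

num

step 1: stack=$ S  input=end false num if false false $  — expand S -> J false Q
step 2: stack=$ Q false J  input=end false num if false false $  — expand J -> end
step 3: stack=$ Q false end  input=end false num if false false $  — match end
step 4: stack=$ Q false  input=false num if false false $  — match false
step 5: stack=$ Q  input=num if false false $  — expand Q -> E false false
step 6: stack=$ false false E  input=num if false false $  — expand E -> num if
Stack after step 6: $ false false if num (top = num).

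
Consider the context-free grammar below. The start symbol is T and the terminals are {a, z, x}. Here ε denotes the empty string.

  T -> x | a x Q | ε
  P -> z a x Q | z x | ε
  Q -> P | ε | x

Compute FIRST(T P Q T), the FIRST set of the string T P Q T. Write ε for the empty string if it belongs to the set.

FIRST(T) = {ε, a, x}
FIRST(P) = {ε, z}
FIRST(Q) = {ε, x, z}  (via P)
FIRST(T P Q T): take FIRST of each symbol in turn, carrying on past any symbol whose FIRST contains ε; result {ε, a, x, z}.

{ε, a, x, z}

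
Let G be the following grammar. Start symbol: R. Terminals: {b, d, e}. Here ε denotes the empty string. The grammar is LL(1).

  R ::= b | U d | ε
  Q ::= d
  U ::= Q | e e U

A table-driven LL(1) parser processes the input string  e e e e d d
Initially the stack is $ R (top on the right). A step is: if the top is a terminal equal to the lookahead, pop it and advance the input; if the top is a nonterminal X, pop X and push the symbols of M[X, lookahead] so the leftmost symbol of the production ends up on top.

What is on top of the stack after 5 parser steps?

e

step 1: stack=$ R  input=e e e e d d $  — expand R ::= U d
step 2: stack=$ d U  input=e e e e d d $  — expand U ::= e e U
step 3: stack=$ d U e e  input=e e e e d d $  — match e
step 4: stack=$ d U e  input=e e e d d $  — match e
step 5: stack=$ d U  input=e e d d $  — expand U ::= e e U
Stack after step 5: $ d U e e (top = e).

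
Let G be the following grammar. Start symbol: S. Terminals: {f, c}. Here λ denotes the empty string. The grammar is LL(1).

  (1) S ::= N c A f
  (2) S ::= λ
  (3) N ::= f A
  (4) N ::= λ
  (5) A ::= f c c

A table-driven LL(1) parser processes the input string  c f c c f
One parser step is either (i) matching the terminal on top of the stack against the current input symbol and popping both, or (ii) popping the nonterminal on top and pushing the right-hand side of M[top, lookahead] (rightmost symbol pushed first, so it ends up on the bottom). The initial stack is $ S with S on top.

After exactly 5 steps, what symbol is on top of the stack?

c

step 1: stack=$ S  input=c f c c f $  — expand S ::= N c A f
step 2: stack=$ f A c N  input=c f c c f $  — expand N ::= λ
step 3: stack=$ f A c  input=c f c c f $  — match c
step 4: stack=$ f A  input=f c c f $  — expand A ::= f c c
step 5: stack=$ f c c f  input=f c c f $  — match f
Stack after step 5: $ f c c (top = c).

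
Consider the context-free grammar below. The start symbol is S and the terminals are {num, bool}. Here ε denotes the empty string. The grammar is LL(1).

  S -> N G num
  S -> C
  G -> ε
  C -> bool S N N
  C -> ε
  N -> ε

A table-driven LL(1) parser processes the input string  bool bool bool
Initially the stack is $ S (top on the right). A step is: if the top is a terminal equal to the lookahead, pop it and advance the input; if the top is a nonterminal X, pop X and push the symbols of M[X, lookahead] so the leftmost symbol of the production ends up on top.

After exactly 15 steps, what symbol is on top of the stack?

N

      Stack                 Input             Action
   1  $ S                   bool bool bool $  expand S -> C
   2  $ C                   bool bool bool $  expand C -> bool S N N
   3  $ N N S bool          bool bool bool $  match bool
   4  $ N N S               bool bool $       expand S -> C
   5  $ N N C               bool bool $       expand C -> bool S N N
   6  $ N N N N S bool      bool bool $       match bool
   7  $ N N N N S           bool $            expand S -> C
   8  $ N N N N C           bool $            expand C -> bool S N N
   9  $ N N N N N N S bool  bool $            match bool
  10  $ N N N N N N S       $                 expand S -> C
  11  $ N N N N N N C       $                 expand C -> ε
  12  $ N N N N N N         $                 expand N -> ε
  13  $ N N N N N           $                 expand N -> ε
  14  $ N N N N             $                 expand N -> ε
  15  $ N N N               $                 expand N -> ε
Stack after step 15: $ N N (top = N).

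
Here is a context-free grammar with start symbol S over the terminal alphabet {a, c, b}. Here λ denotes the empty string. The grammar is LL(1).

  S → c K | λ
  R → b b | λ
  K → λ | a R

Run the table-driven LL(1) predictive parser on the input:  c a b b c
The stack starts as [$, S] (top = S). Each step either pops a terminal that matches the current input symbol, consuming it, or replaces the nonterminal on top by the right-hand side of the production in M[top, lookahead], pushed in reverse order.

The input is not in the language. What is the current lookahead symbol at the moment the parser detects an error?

step 1: stack=$ S  input=c a b b c $  — expand S → c K
step 2: stack=$ K c  input=c a b b c $  — match c
step 3: stack=$ K  input=a b b c $  — expand K → a R
step 4: stack=$ R a  input=a b b c $  — match a
step 5: stack=$ R  input=b b c $  — expand R → b b
step 6: stack=$ b b  input=b b c $  — match b
step 7: stack=$ b  input=b c $  — match b
step 8: stack=$  input=c $  — error: stack empty but input remains

c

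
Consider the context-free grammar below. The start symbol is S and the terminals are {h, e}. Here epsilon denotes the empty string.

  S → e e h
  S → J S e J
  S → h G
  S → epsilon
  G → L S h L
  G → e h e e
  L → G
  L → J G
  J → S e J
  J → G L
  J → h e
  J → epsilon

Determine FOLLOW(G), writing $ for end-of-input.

{$, e, h}

FIRST(S): from S→e e h we get {e}; from S→J S e J we get {e, h}; from S→h G we get {h}; from S→epsilon we get {epsilon}. So FIRST(S) = {epsilon, e, h}.
FIRST(G): from G→L S h L we get {e, h}; from G→e h e e we get {e}. So FIRST(G) = {e, h}.
FIRST(J): from J→S e J we get {e, h}; from J→G L we get {e, h}; from J→h e we get {h}; from J→epsilon we get {epsilon}. So FIRST(J) = {epsilon, e, h}.
FIRST(L): from L→G we get {e, h}; from L→J G we get {e, h}. So FIRST(L) = {e, h}.
FOLLOW(S) includes $ since S is the start symbol.
FOLLOW(S): in S→J S e J, S is followed by e J with FIRST {e}; in G→L S h L, S is followed by h L with FIRST {h}; in J→S e J, S is followed by e J with FIRST {e}. Thus FOLLOW(S) = {$, e, h}.
FOLLOW(J): in S→J S e J (occurrence 1), J is followed by S e J with FIRST {e, h}; in S→J S e J (occurrence 2), the suffix after J is empty, so FOLLOW(J) ⊇ FOLLOW(S) = {$, e, h}; in L→J G, J is followed by G with FIRST {e, h}; in J→S e J, the suffix after J is empty (adds nothing new). Thus FOLLOW(J) = {$, e, h}.
FOLLOW(G): in S→h G, the suffix after G is empty, so FOLLOW(G) ⊇ FOLLOW(S) = {$, e, h}; in L→G, the suffix after G is empty, so FOLLOW(G) ⊇ FOLLOW(L) = {$, e, h}; in L→J G, the suffix after G is empty, so FOLLOW(G) ⊇ FOLLOW(L) = {$, e, h}; in J→G L, G is followed by L with FIRST {e, h}. Thus FOLLOW(G) = {$, e, h}.
FOLLOW(L): in G→L S h L (occurrence 1), L is followed by S h L with FIRST {e, h}; in G→L S h L (occurrence 2), the suffix after L is empty, so FOLLOW(L) ⊇ FOLLOW(G) = {$, e, h}; in J→G L, the suffix after L is empty, so FOLLOW(L) ⊇ FOLLOW(J) = {$, e, h}. Thus FOLLOW(L) = {$, e, h}.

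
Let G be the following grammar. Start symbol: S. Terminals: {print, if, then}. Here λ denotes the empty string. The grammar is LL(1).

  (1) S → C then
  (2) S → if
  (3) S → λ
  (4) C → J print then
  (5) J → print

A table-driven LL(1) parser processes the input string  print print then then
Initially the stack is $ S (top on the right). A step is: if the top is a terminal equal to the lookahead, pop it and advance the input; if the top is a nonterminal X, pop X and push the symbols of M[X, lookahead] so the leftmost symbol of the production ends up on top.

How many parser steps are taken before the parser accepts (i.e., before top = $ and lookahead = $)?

7

step 1: stack=$ S  input=print print then then $  — expand S → C then
step 2: stack=$ then C  input=print print then then $  — expand C → J print then
step 3: stack=$ then then print J  input=print print then then $  — expand J → print
step 4: stack=$ then then print print  input=print print then then $  — match print
step 5: stack=$ then then print  input=print then then $  — match print
step 6: stack=$ then then  input=then then $  — match then
step 7: stack=$ then  input=then $  — match then
Accept reached after 7 steps.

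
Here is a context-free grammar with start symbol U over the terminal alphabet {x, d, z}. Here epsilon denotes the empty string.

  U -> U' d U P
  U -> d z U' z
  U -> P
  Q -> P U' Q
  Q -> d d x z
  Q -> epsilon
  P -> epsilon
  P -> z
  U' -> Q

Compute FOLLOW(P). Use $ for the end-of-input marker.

{$, d, z}

FIRST(P): from P->epsilon we get {epsilon}; from P->z we get {z}. So FIRST(P) = {epsilon, z}.
FIRST(U): from U->U' d U P we get {d, z}; from U->d z U' z we get {d}; from U->P we get {epsilon, z}. So FIRST(U) = {epsilon, d, z}.
FIRST(Q): from Q->P U' Q we get {epsilon, d, z}; from Q->d d x z we get {d}; from Q->epsilon we get {epsilon}. So FIRST(Q) = {epsilon, d, z}.
FIRST(U'): from U'->Q we get {epsilon, d, z}. So FIRST(U') = {epsilon, d, z}.
FOLLOW(U) includes $ since U is the start symbol.
FOLLOW(U): in U->U' d U P, U is followed by P with FIRST {epsilon, z}; in U->U' d U P, the suffix after U is nullable (adds nothing new). Thus FOLLOW(U) = {$, z}.
FOLLOW(Q): in Q->P U' Q, the suffix after Q is empty (adds nothing new); in U'->Q, the suffix after Q is empty, so FOLLOW(Q) ⊇ FOLLOW(U') = {d, z}. Thus FOLLOW(Q) = {d, z}.
FOLLOW(P): in U->U' d U P, the suffix after P is empty, so FOLLOW(P) ⊇ FOLLOW(U) = {$, z}; in U->P, the suffix after P is empty, so FOLLOW(P) ⊇ FOLLOW(U) = {$, z}; in Q->P U' Q, P is followed by U' Q with FIRST {epsilon, d, z}; in Q->P U' Q, the suffix after P is nullable, so FOLLOW(P) ⊇ FOLLOW(Q) = {d, z}. Thus FOLLOW(P) = {$, d, z}.
FOLLOW(U'): in U->U' d U P, U' is followed by d U P with FIRST {d}; in U->d z U' z, U' is followed by z with FIRST {z}; in Q->P U' Q, U' is followed by Q with FIRST {epsilon, d, z}; in Q->P U' Q, the suffix after U' is nullable, so FOLLOW(U') ⊇ FOLLOW(Q) = {d, z}. Thus FOLLOW(U') = {d, z}.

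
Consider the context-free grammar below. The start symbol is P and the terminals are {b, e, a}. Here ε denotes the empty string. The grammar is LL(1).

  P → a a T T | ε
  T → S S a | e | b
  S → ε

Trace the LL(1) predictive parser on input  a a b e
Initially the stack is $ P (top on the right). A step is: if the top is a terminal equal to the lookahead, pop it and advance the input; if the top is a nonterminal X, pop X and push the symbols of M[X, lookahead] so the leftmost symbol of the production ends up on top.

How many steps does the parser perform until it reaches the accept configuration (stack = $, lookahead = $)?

     Stack      Input      Action
  1  $ P        a a b e $  expand P → a a T T
  2  $ T T a a  a a b e $  match a
  3  $ T T a    a b e $    match a
  4  $ T T      b e $      expand T → b
  5  $ T b      b e $      match b
  6  $ T        e $        expand T → e
  7  $ e        e $        match e
Accept reached after 7 steps.

7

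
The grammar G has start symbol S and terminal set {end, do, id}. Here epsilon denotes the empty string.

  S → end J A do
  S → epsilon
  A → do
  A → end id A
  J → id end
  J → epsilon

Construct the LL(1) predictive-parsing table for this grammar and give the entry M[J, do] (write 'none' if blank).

J → epsilon

FIRST(S): from S→end J A do we get {end}; from S→epsilon we get {epsilon}. So FIRST(S) = {epsilon, end}.
FIRST(A): from A→do we get {do}; from A→end id A we get {end}. So FIRST(A) = {do, end}.
FIRST(J): from J→id end we get {id}; from J→epsilon we get {epsilon}. So FIRST(J) = {epsilon, id}.
FOLLOW(S) includes $ since S is the start symbol.
FOLLOW(J): in S→end J A do, J is followed by A do with FIRST {do, end}. Thus FOLLOW(J) = {do, end}.
For J → id end: FIRST(id end) = {id}, so it goes in M[J, t] for t ∈ {id}.
For J → epsilon: FIRST(epsilon) = {epsilon}, so it goes in M[J, t] for t ∈ {}; since epsilon ∈ FIRST, also for every t ∈ FOLLOW(J) = {do, end}.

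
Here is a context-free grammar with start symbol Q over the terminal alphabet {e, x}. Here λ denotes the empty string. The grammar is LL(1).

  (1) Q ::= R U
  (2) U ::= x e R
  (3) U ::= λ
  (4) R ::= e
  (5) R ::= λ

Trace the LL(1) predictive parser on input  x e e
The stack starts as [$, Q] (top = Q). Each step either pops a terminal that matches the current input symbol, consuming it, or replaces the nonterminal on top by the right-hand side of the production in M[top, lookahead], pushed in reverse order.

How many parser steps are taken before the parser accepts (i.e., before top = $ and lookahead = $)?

7

     Stack    Input    Action
  1  $ Q      x e e $  expand Q ::= R U
  2  $ U R    x e e $  expand R ::= λ
  3  $ U      x e e $  expand U ::= x e R
  4  $ R e x  x e e $  match x
  5  $ R e    e e $    match e
  6  $ R      e $      expand R ::= e
  7  $ e      e $      match e
Accept reached after 7 steps.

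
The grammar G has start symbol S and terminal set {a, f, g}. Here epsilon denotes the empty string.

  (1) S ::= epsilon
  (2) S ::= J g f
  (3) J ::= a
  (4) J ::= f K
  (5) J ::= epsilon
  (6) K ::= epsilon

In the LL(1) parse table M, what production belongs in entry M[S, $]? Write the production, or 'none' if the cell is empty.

FIRST(J): from J::=a we get {a}; from J::=f K we get {f}; from J::=epsilon we get {epsilon}. So FIRST(J) = {epsilon, a, f}.
FIRST(K): from K::=epsilon we get {epsilon}. So FIRST(K) = {epsilon}.
FIRST(S): from S::=epsilon we get {epsilon}; from S::=J g f we get {a, f, g}. So FIRST(S) = {epsilon, a, f, g}.
FOLLOW(S) includes $ since S is the start symbol.
FOLLOW(S): S appears on no right-hand side. Thus FOLLOW(S) = {$}.
For S ::= epsilon: FIRST(epsilon) = {epsilon}, so it goes in M[S, t] for t ∈ {}; since epsilon ∈ FIRST, also for every t ∈ FOLLOW(S) = {$}.
For S ::= J g f: FIRST(J g f) = {a, f, g}, so it goes in M[S, t] for t ∈ {a, f, g}.

S ::= epsilon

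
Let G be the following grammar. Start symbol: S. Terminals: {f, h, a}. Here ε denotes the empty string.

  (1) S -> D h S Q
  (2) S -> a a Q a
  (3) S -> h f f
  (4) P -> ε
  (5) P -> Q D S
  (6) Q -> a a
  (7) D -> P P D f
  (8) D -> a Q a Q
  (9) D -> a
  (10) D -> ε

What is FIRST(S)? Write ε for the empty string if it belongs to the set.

FIRST(Q) = {a}
FIRST(P) = {ε, a}  (via Q D S)
FIRST(D) = {ε, a, f}  (via P P D f)
FIRST(S) = {a, f, h}  (via D h S Q)

{a, f, h}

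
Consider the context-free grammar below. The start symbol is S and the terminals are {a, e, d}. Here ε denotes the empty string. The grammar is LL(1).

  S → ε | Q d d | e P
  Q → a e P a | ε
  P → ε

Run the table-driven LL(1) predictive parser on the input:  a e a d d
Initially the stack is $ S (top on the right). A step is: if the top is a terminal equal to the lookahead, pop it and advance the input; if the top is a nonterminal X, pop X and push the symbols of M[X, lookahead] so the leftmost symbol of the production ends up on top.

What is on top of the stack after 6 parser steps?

d

step 1: stack=$ S  input=a e a d d $  — expand S → Q d d
step 2: stack=$ d d Q  input=a e a d d $  — expand Q → a e P a
step 3: stack=$ d d a P e a  input=a e a d d $  — match a
step 4: stack=$ d d a P e  input=e a d d $  — match e
step 5: stack=$ d d a P  input=a d d $  — expand P → ε
step 6: stack=$ d d a  input=a d d $  — match a
Stack after step 6: $ d d (top = d).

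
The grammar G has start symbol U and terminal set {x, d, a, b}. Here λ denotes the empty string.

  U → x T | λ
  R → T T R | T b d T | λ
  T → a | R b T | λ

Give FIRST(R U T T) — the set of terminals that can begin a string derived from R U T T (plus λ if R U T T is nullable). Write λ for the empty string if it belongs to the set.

{λ, a, b, x}

FIRST(U): from U→x T we get {x}; from U→λ we get {λ}. So FIRST(U) = {λ, x}.
FIRST(R): from R→T T R we get {λ, a, b}; from R→T b d T we get {a, b}; from R→λ we get {λ}. So FIRST(R) = {λ, a, b}.
FIRST(T): from T→a we get {a}; from T→R b T we get {a, b}; from T→λ we get {λ}. So FIRST(T) = {λ, a, b}.
FIRST(R U T T): take FIRST of each symbol in turn, carrying on past any symbol whose FIRST contains λ; result {λ, a, b, x}.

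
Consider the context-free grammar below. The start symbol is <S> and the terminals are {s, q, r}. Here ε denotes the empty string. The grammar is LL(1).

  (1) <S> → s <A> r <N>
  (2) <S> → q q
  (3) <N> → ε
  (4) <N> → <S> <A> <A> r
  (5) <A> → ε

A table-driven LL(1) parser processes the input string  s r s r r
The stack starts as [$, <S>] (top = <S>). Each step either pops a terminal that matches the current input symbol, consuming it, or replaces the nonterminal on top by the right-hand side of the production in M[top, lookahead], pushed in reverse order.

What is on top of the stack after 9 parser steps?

step 1: stack=$ <S>  input=s r s r r $  — expand <S> → s <A> r <N>
step 2: stack=$ <N> r <A> s  input=s r s r r $  — match s
step 3: stack=$ <N> r <A>  input=r s r r $  — expand <A> → ε
step 4: stack=$ <N> r  input=r s r r $  — match r
step 5: stack=$ <N>  input=s r r $  — expand <N> → <S> <A> <A> r
step 6: stack=$ r <A> <A> <S>  input=s r r $  — expand <S> → s <A> r <N>
step 7: stack=$ r <A> <A> <N> r <A> s  input=s r r $  — match s
step 8: stack=$ r <A> <A> <N> r <A>  input=r r $  — expand <A> → ε
step 9: stack=$ r <A> <A> <N> r  input=r r $  — match r
Stack after step 9: $ r <A> <A> <N> (top = <N>).

<N>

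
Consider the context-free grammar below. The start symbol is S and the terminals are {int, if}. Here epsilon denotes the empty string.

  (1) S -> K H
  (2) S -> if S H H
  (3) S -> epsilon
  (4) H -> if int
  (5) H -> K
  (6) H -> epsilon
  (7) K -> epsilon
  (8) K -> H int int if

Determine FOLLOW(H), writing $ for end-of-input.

FIRST(S): from S->K H we get {epsilon, if, int}; from S->if S H H we get {if}; from S->epsilon we get {epsilon}. So FIRST(S) = {epsilon, if, int}.
FIRST(H): from H->if int we get {if}; from H->K we get {epsilon, if, int}; from H->epsilon we get {epsilon}. So FIRST(H) = {epsilon, if, int}.
FIRST(K): from K->epsilon we get {epsilon}; from K->H int int if we get {if, int}. So FIRST(K) = {epsilon, if, int}.
FOLLOW(S) includes $ since S is the start symbol.
FOLLOW(S): in S->if S H H, S is followed by H H with FIRST {epsilon, if, int}; in S->if S H H, the suffix after S is nullable (adds nothing new). Thus FOLLOW(S) = {$, if, int}.
FOLLOW(H): in S->K H, the suffix after H is empty, so FOLLOW(H) ⊇ FOLLOW(S) = {$, if, int}; in S->if S H H (occurrence 1), H is followed by H with FIRST {epsilon, if, int}; in S->if S H H (occurrence 1), the suffix after H is nullable, so FOLLOW(H) ⊇ FOLLOW(S) = {$, if, int}; in S->if S H H (occurrence 2), the suffix after H is empty, so FOLLOW(H) ⊇ FOLLOW(S) = {$, if, int}; in K->H int int if, H is followed by int int if with FIRST {int}. Thus FOLLOW(H) = {$, if, int}.
FOLLOW(K): in S->K H, K is followed by H with FIRST {epsilon, if, int}; in S->K H, the suffix after K is nullable, so FOLLOW(K) ⊇ FOLLOW(S) = {$, if, int}; in H->K, the suffix after K is empty, so FOLLOW(K) ⊇ FOLLOW(H) = {$, if, int}. Thus FOLLOW(K) = {$, if, int}.

{$, if, int}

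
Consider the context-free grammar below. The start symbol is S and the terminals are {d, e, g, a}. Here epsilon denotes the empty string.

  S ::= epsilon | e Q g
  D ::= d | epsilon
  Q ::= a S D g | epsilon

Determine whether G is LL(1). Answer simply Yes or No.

Yes

FIRST(S) = {epsilon, e}
FIRST(D) = {epsilon, d}
FIRST(Q) = {epsilon, a}
FOLLOW(S) = {$, d, g}
FOLLOW(D) = {g}
FOLLOW(Q) = {g}
Each cell of M receives at most one production.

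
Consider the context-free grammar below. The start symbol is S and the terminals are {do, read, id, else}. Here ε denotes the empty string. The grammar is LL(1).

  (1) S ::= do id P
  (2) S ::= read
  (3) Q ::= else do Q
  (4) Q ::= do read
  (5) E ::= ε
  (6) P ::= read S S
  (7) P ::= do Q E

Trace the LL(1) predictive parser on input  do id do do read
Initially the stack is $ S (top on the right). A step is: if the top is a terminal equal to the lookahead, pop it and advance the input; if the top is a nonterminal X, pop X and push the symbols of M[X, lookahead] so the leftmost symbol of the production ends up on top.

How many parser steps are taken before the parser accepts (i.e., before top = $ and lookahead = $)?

step 1: stack=$ S  input=do id do do read $  — expand S ::= do id P
step 2: stack=$ P id do  input=do id do do read $  — match do
step 3: stack=$ P id  input=id do do read $  — match id
step 4: stack=$ P  input=do do read $  — expand P ::= do Q E
step 5: stack=$ E Q do  input=do do read $  — match do
step 6: stack=$ E Q  input=do read $  — expand Q ::= do read
step 7: stack=$ E read do  input=do read $  — match do
step 8: stack=$ E read  input=read $  — match read
step 9: stack=$ E  input=$  — expand E ::= ε
Accept reached after 9 steps.

9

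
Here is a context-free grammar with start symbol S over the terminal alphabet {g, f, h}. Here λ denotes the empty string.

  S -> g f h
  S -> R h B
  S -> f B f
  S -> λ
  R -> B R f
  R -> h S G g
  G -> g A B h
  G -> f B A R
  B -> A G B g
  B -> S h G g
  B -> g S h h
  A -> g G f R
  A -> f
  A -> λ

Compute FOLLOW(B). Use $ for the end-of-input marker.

{$, f, g, h}

FIRST(G): from G->g A B h we get {g}; from G->f B A R we get {f}. So FIRST(G) = {f, g}.
FIRST(A): from A->g G f R we get {g}; from A->f we get {f}; from A->λ we get {λ}. So FIRST(A) = {λ, f, g}.
FIRST(S): from S->g f h we get {g}; from S->R h B we get {f, g, h}; from S->f B f we get {f}; from S->λ we get {λ}. So FIRST(S) = {λ, f, g, h}.
FIRST(B): from B->A G B g we get {f, g}; from B->S h G g we get {f, g, h}; from B->g S h h we get {g}. So FIRST(B) = {f, g, h}.
FIRST(R): from R->B R f we get {f, g, h}; from R->h S G g we get {h}. So FIRST(R) = {f, g, h}.
FOLLOW(S) includes $ since S is the start symbol.
FOLLOW(S): in R->h S G g, S is followed by G g with FIRST {f, g}; in B->S h G g, S is followed by h G g with FIRST {h}; in B->g S h h, S is followed by h h with FIRST {h}. Thus FOLLOW(S) = {$, f, g, h}.
FOLLOW(G): in R->h S G g, G is followed by g with FIRST {g}; in B->A G B g, G is followed by B g with FIRST {f, g, h}; in B->S h G g, G is followed by g with FIRST {g}; in A->g G f R, G is followed by f R with FIRST {f}. Thus FOLLOW(G) = {f, g, h}.
FOLLOW(B): in S->R h B, the suffix after B is empty, so FOLLOW(B) ⊇ FOLLOW(S) = {$, f, g, h}; in S->f B f, B is followed by f with FIRST {f}; in R->B R f, B is followed by R f with FIRST {f, g, h}; in G->g A B h, B is followed by h with FIRST {h}; in G->f B A R, B is followed by A R with FIRST {f, g, h}; in B->A G B g, B is followed by g with FIRST {g}. Thus FOLLOW(B) = {$, f, g, h}.
FOLLOW(A): in G->g A B h, A is followed by B h with FIRST {f, g, h}; in G->f B A R, A is followed by R with FIRST {f, g, h}; in B->A G B g, A is followed by G B g with FIRST {f, g}. Thus FOLLOW(A) = {f, g, h}.
FOLLOW(R): in S->R h B, R is followed by h B with FIRST {h}; in R->B R f, R is followed by f with FIRST {f}; in G->f B A R, the suffix after R is empty, so FOLLOW(R) ⊇ FOLLOW(G) = {f, g, h}; in A->g G f R, the suffix after R is empty, so FOLLOW(R) ⊇ FOLLOW(A) = {f, g, h}. Thus FOLLOW(R) = {f, g, h}.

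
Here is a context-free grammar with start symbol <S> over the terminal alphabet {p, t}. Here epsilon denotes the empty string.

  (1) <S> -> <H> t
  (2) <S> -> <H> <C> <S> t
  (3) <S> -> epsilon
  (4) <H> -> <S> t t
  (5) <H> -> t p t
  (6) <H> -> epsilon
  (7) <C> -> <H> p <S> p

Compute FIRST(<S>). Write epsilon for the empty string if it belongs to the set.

{epsilon, p, t}

FIRST(<S>): from <S>-><H> t we get {p, t}; from <S>-><H> <C> <S> t we get {p, t}; from <S>->epsilon we get {epsilon}. So FIRST(<S>) = {epsilon, p, t}.
FIRST(<H>): from <H>-><S> t t we get {p, t}; from <H>->t p t we get {t}; from <H>->epsilon we get {epsilon}. So FIRST(<H>) = {epsilon, p, t}.
FIRST(<C>): from <C>-><H> p <S> p we get {p, t}. So FIRST(<C>) = {p, t}.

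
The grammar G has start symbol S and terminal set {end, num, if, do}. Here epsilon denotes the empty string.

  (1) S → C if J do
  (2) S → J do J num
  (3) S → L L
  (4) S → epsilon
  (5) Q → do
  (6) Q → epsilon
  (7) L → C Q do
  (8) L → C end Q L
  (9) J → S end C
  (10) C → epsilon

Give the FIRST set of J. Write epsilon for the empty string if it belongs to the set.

FIRST(Q): from Q→do we get {do}; from Q→epsilon we get {epsilon}. So FIRST(Q) = {epsilon, do}.
FIRST(C): from C→epsilon we get {epsilon}. So FIRST(C) = {epsilon}.
FIRST(L): from L→C Q do we get {do}; from L→C end Q L we get {end}. So FIRST(L) = {do, end}.
FIRST(S): from S→C if J do we get {if}; from S→J do J num we get {do, end, if}; from S→L L we get {do, end}; from S→epsilon we get {epsilon}. So FIRST(S) = {epsilon, do, end, if}.
FIRST(J): from J→S end C we get {do, end, if}. So FIRST(J) = {do, end, if}.

{do, end, if}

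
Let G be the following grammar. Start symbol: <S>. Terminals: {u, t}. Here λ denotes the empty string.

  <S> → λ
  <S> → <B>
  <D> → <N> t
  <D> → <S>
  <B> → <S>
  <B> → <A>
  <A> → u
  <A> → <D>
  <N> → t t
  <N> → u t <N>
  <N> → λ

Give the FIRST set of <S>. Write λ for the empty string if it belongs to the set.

FIRST(<N>) = {λ, t, u}
FIRST(<S>) = {λ, t, u}  (via <B>)
FIRST(<D>) = {λ, t, u}  (via <N> t, <S>)
FIRST(<A>) = {λ, t, u}  (via <D>)
FIRST(<B>) = {λ, t, u}  (via <S>, <A>)

{λ, t, u}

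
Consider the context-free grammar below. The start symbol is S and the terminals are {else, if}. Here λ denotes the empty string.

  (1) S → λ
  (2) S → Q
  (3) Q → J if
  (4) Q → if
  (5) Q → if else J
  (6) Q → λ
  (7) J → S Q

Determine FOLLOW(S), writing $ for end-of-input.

{$, if}

FIRST(S) = {λ, if}  (via Q)
FIRST(Q) = {λ, if}  (via J if)
FIRST(J) = {λ, if}  (via S Q)
FOLLOW(S) includes $ since S is the start symbol.
FOLLOW(S): in J→S Q, S is followed by Q with FIRST {λ, if}; in J→S Q, the suffix after S is nullable, so FOLLOW(S) ⊇ FOLLOW(J) = {$, if}. Thus FOLLOW(S) = {$, if}.
FOLLOW(Q): in S→Q, the suffix after Q is empty, so FOLLOW(Q) ⊇ FOLLOW(S) = {$, if}; in J→S Q, the suffix after Q is empty, so FOLLOW(Q) ⊇ FOLLOW(J) = {$, if}. Thus FOLLOW(Q) = {$, if}.
FOLLOW(J): in Q→J if, J is followed by if with FIRST {if}; in Q→if else J, the suffix after J is empty, so FOLLOW(J) ⊇ FOLLOW(Q) = {$, if}. Thus FOLLOW(J) = {$, if}.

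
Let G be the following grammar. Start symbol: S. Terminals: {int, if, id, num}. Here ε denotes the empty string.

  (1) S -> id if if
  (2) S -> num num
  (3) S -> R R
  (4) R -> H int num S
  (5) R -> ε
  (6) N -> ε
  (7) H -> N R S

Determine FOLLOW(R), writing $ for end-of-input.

FIRST(N) = {ε}
FIRST(S) = {ε, id, int, num}  (via R R)
FIRST(R) = {ε, id, int, num}  (via H int num S)
FIRST(H) = {ε, id, int, num}  (via N R S)
FOLLOW(S) includes $ since S is the start symbol.
FOLLOW(H): in R->H int num S, H is followed by int num S with FIRST {int}. Thus FOLLOW(H) = {int}.
FOLLOW(N): in H->N R S, N is followed by R S with FIRST {ε, id, int, num}; in H->N R S, the suffix after N is nullable, so FOLLOW(N) ⊇ FOLLOW(H) = {int}. Thus FOLLOW(N) = {id, int, num}.
FOLLOW(S): in R->H int num S, the suffix after S is empty, so FOLLOW(S) ⊇ FOLLOW(R) = {$, id, int, num}; in H->N R S, the suffix after S is empty, so FOLLOW(S) ⊇ FOLLOW(H) = {int}. Thus FOLLOW(S) = {$, id, int, num}.
FOLLOW(R): in S->R R (occurrence 1), R is followed by R with FIRST {ε, id, int, num}; in S->R R (occurrence 1), the suffix after R is nullable, so FOLLOW(R) ⊇ FOLLOW(S) = {$, id, int, num}; in S->R R (occurrence 2), the suffix after R is empty, so FOLLOW(R) ⊇ FOLLOW(S) = {$, id, int, num}; in H->N R S, R is followed by S with FIRST {ε, id, int, num}; in H->N R S, the suffix after R is nullable, so FOLLOW(R) ⊇ FOLLOW(H) = {int}. Thus FOLLOW(R) = {$, id, int, num}.

{$, id, int, num}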